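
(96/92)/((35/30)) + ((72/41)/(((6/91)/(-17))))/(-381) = 2.08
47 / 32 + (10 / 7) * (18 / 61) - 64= -848667 / 13664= -62.11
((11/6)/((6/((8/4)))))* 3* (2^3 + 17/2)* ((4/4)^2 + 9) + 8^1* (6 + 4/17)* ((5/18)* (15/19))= 607445/1938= 313.44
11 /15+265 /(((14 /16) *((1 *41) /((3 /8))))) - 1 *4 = -2138 /4305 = -0.50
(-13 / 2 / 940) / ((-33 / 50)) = 65 / 6204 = 0.01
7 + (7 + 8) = 22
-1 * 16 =-16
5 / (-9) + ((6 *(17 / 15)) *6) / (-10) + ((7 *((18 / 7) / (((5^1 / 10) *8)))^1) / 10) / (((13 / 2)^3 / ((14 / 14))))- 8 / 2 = -4267961 / 494325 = -8.63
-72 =-72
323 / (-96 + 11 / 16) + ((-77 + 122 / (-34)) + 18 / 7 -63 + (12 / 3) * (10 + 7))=-13865717 / 181475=-76.41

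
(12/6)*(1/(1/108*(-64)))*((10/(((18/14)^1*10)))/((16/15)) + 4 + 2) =-2907/128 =-22.71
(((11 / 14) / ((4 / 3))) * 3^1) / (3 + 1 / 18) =81 / 140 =0.58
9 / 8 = 1.12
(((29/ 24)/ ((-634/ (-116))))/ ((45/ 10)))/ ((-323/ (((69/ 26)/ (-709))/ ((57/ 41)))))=793063/ 1936550062044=0.00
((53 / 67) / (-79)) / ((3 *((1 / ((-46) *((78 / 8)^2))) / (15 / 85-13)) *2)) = -67365597 / 719848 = -93.58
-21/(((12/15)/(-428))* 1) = 11235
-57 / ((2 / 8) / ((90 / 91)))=-20520 / 91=-225.49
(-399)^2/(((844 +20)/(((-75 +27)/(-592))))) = 14.94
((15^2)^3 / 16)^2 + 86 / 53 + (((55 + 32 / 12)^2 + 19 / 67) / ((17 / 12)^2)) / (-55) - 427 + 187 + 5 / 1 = 7323291358972016367433 / 14449445120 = 506821632121.75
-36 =-36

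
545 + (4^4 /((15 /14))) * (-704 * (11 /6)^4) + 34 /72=-9232657549 /4860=-1899723.78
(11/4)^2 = 121/16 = 7.56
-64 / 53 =-1.21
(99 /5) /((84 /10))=33 /14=2.36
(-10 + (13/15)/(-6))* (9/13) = -7.02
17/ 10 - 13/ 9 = 23/ 90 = 0.26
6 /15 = 0.40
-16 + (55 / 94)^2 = -138351 / 8836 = -15.66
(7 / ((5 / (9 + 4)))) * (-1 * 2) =-182 / 5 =-36.40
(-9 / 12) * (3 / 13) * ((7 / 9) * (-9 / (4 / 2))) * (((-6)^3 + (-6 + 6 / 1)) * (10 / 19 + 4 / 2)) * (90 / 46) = -3674160 / 5681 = -646.75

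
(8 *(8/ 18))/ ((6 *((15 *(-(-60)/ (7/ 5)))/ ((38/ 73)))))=1064/ 2217375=0.00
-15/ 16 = -0.94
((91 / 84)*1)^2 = 169 / 144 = 1.17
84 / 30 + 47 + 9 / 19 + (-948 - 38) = -935.73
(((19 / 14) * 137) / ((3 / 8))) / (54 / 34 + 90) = 177004 / 32697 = 5.41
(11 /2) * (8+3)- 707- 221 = -1735 /2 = -867.50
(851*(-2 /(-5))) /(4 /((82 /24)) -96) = -34891 /9720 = -3.59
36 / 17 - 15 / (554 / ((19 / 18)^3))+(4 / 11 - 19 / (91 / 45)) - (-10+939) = -17152992321119 / 18326900592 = -935.95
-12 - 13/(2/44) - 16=-314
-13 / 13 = -1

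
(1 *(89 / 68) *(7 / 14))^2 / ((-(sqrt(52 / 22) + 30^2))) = -19604475 / 41199719776 + 7921 *sqrt(286) / 164798879104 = -0.00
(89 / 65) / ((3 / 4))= 356 / 195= 1.83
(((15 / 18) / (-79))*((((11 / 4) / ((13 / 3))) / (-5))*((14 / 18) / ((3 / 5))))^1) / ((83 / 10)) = 1925 / 9206028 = 0.00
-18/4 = -9/2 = -4.50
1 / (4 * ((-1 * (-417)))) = 1 / 1668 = 0.00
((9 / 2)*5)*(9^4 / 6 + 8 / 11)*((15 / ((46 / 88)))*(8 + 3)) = 178742025 / 23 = 7771392.39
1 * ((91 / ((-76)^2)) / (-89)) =-91 / 514064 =-0.00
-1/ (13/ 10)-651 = -8473/ 13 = -651.77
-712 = -712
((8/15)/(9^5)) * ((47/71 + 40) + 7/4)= 1606/4192479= 0.00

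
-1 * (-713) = 713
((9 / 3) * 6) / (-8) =-9 / 4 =-2.25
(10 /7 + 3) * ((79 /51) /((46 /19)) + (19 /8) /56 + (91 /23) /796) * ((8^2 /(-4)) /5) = -2227767911 /228758460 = -9.74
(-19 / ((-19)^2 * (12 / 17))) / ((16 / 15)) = -85 / 1216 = -0.07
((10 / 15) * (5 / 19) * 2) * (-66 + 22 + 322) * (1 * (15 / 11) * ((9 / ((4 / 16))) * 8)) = 8006400 / 209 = 38308.13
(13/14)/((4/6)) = 1.39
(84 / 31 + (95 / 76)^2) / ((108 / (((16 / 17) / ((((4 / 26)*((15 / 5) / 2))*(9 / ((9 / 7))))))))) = 27547 / 1195236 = 0.02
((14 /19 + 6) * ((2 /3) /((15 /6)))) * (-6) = -1024 /95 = -10.78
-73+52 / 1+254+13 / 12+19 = 3037 / 12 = 253.08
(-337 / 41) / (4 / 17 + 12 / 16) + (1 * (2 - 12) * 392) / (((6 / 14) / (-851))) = 64146336932 / 8241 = 7783804.99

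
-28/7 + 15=11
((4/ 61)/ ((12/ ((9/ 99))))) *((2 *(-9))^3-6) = -1946/ 671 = -2.90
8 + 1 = 9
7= 7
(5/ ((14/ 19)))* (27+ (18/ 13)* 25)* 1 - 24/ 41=417.52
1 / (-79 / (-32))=32 / 79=0.41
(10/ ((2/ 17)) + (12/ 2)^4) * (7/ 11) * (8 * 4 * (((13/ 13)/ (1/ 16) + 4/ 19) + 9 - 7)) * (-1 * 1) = -107033024/ 209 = -512119.73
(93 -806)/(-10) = 713/10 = 71.30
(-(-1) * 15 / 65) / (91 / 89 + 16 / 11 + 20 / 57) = 0.08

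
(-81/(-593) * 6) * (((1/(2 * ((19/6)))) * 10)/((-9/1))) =-1620/11267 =-0.14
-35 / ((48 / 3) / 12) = -105 / 4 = -26.25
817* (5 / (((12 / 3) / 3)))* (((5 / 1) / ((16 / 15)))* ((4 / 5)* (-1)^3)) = -183825 / 16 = -11489.06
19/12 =1.58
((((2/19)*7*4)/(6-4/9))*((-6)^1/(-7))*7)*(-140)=-42336/95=-445.64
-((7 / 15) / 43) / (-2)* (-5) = -7 / 258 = -0.03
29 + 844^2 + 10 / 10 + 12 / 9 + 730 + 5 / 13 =27810811 / 39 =713097.72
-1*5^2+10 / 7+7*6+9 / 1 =192 / 7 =27.43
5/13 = 0.38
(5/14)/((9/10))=25/63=0.40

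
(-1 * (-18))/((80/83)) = 747/40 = 18.68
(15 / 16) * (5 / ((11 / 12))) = 225 / 44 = 5.11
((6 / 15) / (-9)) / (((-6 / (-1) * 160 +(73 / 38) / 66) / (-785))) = 262504 / 7223259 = 0.04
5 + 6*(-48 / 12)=-19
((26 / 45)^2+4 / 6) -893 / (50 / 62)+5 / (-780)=-116496119 / 105300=-1106.33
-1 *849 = -849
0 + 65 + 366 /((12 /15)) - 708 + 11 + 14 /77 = -3835 /22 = -174.32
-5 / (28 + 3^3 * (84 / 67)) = -335 / 4144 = -0.08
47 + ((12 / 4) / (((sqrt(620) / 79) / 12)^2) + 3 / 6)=1362781 / 310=4396.07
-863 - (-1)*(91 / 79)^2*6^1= -5336297 / 6241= -855.04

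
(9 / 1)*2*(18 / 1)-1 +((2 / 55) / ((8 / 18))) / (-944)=33540311 / 103840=323.00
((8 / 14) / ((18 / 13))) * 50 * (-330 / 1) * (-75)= 3575000 / 7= 510714.29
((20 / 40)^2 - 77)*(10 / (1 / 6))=-4605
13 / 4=3.25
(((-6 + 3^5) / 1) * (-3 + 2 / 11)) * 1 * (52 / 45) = -127348 / 165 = -771.81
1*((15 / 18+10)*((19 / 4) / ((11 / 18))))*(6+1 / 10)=45201 / 88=513.65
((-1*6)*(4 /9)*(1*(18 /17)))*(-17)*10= 480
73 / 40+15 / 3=273 / 40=6.82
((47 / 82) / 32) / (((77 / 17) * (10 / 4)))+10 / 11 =459999 / 505120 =0.91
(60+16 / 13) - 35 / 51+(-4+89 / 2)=133985 / 1326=101.04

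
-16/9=-1.78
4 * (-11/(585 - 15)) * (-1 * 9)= 66/95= 0.69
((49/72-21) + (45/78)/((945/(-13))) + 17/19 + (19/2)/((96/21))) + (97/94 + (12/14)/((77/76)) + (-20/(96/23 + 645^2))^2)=-890846190264610712621/57560871795801941952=-15.48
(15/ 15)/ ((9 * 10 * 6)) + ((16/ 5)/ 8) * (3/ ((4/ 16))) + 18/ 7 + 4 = 42991/ 3780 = 11.37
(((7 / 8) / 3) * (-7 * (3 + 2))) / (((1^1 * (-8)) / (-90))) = -3675 / 32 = -114.84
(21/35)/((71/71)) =3/5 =0.60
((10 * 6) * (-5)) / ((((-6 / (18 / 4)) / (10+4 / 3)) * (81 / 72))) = 6800 / 3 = 2266.67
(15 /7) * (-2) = -30 /7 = -4.29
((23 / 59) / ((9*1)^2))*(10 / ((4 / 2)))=115 / 4779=0.02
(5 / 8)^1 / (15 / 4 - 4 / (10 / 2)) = 25 / 118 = 0.21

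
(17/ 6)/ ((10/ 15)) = 17/ 4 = 4.25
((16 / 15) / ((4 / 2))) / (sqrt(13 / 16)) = 32 * sqrt(13) / 195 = 0.59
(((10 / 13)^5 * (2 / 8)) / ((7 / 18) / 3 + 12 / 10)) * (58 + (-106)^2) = 76234500000 / 133294187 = 571.93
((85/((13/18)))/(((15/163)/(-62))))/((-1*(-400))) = -198.23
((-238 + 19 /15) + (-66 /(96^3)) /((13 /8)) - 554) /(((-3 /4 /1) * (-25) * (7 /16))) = -947361847 /9828000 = -96.39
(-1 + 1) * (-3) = 0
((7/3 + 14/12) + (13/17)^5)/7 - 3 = -48952409/19877998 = -2.46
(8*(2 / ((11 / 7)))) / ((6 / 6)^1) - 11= -9 / 11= -0.82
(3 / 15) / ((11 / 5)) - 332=-3651 / 11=-331.91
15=15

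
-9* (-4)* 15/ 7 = 540/ 7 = 77.14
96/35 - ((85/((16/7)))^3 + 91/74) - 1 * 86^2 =-312007837733/5304320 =-58821.46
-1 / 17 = -0.06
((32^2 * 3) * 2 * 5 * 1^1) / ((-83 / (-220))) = 6758400 / 83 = 81426.51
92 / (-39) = -92 / 39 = -2.36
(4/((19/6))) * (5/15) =8/19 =0.42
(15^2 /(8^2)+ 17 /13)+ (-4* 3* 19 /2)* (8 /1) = -754771 /832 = -907.18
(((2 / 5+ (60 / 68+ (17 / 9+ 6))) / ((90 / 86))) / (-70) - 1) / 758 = -1355719 / 913295250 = -0.00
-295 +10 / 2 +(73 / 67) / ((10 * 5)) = -971427 / 3350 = -289.98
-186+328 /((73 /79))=12334 /73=168.96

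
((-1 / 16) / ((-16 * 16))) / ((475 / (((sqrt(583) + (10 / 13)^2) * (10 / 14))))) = 5 / 23016448 + sqrt(583) / 2723840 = 0.00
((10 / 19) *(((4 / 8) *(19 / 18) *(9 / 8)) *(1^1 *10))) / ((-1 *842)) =-25 / 6736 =-0.00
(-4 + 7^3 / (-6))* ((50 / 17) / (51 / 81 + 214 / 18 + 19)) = -82575 / 14467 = -5.71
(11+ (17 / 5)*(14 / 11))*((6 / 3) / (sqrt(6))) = 281*sqrt(6) / 55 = 12.51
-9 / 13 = -0.69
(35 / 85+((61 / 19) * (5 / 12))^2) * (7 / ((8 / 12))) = 13617191 / 589152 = 23.11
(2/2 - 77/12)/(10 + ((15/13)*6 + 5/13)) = -169/540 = -0.31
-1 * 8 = -8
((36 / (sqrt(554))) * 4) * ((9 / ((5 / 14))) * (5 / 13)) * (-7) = -63504 * sqrt(554) / 3601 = -415.08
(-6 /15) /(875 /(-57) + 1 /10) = 228 /8693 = 0.03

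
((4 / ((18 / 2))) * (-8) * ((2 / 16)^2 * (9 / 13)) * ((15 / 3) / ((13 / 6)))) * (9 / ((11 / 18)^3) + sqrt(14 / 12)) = -3.60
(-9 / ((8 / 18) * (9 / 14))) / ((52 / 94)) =-2961 / 52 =-56.94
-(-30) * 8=240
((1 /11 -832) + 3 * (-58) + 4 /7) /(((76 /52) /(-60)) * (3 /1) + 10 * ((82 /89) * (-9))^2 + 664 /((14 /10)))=-159424858060 /184237619577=-0.87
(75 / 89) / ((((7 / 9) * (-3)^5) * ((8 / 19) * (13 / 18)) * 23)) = -475 / 745108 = -0.00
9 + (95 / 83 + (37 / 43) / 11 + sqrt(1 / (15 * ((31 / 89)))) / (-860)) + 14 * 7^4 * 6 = 7918313493 / 39259-sqrt(41385) / 399900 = 201694.22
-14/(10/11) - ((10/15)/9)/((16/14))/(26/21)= -72317/4680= -15.45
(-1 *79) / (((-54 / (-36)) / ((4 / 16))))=-79 / 6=-13.17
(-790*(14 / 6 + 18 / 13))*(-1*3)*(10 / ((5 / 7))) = 1603700 / 13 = 123361.54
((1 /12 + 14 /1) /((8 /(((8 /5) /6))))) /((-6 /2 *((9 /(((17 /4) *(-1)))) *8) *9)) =2873 /2799360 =0.00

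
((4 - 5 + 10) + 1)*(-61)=-610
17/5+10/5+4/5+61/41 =1576/205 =7.69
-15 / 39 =-5 / 13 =-0.38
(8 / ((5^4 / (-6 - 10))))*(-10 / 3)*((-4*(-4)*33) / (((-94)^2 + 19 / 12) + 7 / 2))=540672 / 13261625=0.04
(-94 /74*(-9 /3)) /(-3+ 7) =0.95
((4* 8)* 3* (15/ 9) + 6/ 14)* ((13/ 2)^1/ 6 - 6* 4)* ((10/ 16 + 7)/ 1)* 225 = -1412874375/ 224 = -6307474.89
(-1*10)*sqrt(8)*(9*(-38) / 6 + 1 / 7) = 7960*sqrt(2) / 7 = 1608.16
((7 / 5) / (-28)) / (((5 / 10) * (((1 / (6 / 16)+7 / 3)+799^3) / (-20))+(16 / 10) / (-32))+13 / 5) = 1 / 255041151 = 0.00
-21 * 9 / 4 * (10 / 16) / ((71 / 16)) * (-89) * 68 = 2859570 / 71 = 40275.63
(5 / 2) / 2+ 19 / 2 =43 / 4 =10.75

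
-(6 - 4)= -2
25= 25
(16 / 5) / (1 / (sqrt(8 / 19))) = 32 * sqrt(38) / 95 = 2.08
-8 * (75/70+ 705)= -39540/7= -5648.57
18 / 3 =6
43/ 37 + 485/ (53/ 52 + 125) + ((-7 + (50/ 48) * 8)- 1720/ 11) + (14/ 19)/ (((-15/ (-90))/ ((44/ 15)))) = -104174629739/ 760115235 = -137.05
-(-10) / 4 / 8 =5 / 16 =0.31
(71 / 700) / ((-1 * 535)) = -71 / 374500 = -0.00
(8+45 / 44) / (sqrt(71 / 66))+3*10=397*sqrt(4686) / 3124+30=38.70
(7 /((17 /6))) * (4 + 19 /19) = 210 /17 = 12.35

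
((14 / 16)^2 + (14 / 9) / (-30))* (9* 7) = 43169 / 960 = 44.97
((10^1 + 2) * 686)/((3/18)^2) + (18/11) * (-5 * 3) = 3259602/11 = 296327.45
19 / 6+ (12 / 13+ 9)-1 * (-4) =1333 / 78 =17.09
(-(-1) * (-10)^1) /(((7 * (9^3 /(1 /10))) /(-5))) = 5 /5103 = 0.00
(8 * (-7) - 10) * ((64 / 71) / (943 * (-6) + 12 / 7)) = 4928 / 468529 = 0.01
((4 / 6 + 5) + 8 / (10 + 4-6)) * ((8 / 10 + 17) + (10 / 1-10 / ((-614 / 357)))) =206392 / 921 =224.10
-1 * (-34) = 34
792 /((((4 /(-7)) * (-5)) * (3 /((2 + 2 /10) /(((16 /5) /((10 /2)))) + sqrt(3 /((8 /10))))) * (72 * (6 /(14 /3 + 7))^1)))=539 * sqrt(15) /432 + 29645 /3456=13.41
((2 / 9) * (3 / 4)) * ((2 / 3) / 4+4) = 25 / 36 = 0.69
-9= -9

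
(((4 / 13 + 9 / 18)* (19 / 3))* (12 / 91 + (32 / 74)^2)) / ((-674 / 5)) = -943445 / 77968657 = -0.01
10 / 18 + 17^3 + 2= 44240 / 9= 4915.56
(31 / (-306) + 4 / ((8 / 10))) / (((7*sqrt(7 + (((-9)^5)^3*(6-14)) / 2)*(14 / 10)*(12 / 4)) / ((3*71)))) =532145*sqrt(823564528378603) / 12348526538508773382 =0.00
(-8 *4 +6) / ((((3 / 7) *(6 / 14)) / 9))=-1274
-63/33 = -21/11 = -1.91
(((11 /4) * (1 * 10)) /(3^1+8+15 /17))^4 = 764269350625 /26639462656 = 28.69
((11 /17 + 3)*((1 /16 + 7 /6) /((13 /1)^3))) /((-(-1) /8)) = 1829 /112047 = 0.02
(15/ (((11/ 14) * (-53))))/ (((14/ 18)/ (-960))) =259200/ 583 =444.60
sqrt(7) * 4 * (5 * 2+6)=64 * sqrt(7)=169.33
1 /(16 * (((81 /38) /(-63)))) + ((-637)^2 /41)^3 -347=4810265971871667091 /4962312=969359841112.70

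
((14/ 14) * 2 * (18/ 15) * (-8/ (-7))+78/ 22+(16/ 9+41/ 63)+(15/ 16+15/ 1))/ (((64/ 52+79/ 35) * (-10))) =-1974323/ 2793120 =-0.71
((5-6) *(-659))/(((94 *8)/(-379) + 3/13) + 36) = 3246893/168733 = 19.24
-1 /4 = -0.25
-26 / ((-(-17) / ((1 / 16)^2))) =-13 / 2176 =-0.01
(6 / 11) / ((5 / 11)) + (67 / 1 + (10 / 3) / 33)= 68.30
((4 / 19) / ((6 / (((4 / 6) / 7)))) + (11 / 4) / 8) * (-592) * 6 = -491915 / 399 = -1232.87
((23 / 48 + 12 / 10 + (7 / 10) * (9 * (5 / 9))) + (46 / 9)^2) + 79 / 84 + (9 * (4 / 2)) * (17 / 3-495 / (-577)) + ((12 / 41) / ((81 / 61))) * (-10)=158259012619 / 1073081520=147.48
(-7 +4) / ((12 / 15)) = -15 / 4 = -3.75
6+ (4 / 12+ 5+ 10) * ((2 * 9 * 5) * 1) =1386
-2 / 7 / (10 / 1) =-1 / 35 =-0.03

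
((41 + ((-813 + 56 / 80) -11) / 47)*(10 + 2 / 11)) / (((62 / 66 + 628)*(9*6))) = 14716 / 2090325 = 0.01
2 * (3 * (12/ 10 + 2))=96/ 5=19.20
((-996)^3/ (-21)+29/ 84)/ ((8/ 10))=58812377.57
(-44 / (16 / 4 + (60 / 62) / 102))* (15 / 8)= -86955 / 4226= -20.58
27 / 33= 9 / 11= 0.82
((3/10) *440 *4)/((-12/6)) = -264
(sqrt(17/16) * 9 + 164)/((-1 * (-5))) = 9 * sqrt(17)/20 + 164/5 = 34.66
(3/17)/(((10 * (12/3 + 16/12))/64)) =18/85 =0.21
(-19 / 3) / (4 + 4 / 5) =-95 / 72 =-1.32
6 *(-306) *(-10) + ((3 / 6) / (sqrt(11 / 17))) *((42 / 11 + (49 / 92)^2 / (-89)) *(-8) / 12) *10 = 18360-158060105 *sqrt(187) / 136723224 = 18344.19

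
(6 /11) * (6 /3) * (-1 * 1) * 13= -156 /11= -14.18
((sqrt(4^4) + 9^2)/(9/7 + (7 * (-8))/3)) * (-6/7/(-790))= -873/144175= -0.01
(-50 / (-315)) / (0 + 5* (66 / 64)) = 64 / 2079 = 0.03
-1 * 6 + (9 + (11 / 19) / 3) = 182 / 57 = 3.19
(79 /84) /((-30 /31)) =-0.97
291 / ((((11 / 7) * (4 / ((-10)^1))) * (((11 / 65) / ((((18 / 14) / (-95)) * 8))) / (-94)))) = -64008360 / 2299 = -27841.83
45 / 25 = 9 / 5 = 1.80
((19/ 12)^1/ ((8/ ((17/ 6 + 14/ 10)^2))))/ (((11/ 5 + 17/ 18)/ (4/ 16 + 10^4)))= 12258346451/ 1086720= 11280.13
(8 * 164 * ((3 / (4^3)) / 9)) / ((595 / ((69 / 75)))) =943 / 89250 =0.01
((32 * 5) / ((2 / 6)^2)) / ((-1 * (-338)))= 720 / 169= 4.26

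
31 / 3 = 10.33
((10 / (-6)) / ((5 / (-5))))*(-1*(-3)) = 5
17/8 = 2.12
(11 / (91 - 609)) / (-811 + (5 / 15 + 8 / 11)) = 363 / 13845104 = 0.00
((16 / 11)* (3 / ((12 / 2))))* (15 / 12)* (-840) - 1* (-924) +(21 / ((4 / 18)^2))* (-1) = -11655 / 44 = -264.89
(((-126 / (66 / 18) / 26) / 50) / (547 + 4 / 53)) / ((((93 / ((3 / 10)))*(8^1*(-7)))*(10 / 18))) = 0.00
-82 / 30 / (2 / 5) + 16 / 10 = -157 / 30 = -5.23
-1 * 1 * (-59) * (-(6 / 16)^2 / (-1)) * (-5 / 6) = -6.91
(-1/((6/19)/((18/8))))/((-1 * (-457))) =-57/3656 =-0.02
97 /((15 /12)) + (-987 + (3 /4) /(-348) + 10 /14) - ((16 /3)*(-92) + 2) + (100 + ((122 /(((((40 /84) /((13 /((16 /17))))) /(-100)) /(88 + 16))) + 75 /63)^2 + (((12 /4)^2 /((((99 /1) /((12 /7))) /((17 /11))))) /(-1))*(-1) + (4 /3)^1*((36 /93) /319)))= 5198081947938831036354277 /3837723120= 1354470290170081.64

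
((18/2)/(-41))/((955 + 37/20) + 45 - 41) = -180/787897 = -0.00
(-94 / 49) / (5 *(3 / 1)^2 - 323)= 0.01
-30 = -30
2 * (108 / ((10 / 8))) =864 / 5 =172.80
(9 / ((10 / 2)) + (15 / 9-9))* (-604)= 50132 / 15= 3342.13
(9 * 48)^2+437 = 187061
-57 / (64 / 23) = -20.48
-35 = -35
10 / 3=3.33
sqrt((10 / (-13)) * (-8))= 4 * sqrt(65) / 13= 2.48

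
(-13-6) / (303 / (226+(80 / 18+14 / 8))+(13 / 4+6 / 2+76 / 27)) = -17152668 / 9361525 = -1.83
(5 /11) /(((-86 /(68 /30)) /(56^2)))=-53312 /1419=-37.57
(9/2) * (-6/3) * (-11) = 99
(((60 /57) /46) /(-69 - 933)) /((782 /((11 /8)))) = -55 /1369669872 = -0.00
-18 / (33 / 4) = -24 / 11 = -2.18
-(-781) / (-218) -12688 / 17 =-2779261 / 3706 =-749.94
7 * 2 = 14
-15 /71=-0.21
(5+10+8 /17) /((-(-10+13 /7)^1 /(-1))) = -1841 /969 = -1.90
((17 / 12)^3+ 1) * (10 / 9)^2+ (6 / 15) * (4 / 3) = 923437 / 174960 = 5.28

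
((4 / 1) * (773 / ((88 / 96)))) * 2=74208 / 11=6746.18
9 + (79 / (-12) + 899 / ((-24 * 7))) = -493 / 168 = -2.93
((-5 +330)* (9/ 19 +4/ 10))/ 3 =5395/ 57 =94.65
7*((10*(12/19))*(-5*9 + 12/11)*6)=-2434320/209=-11647.46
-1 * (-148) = 148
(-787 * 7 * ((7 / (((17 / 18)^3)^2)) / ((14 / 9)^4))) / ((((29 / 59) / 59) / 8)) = -305670711853003104 / 34299485549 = -8911816.23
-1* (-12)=12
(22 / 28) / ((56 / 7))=11 / 112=0.10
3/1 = 3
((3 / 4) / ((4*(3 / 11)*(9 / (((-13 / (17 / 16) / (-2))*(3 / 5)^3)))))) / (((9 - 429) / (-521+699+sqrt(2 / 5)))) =-12727 / 297500 - 143*sqrt(10) / 2975000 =-0.04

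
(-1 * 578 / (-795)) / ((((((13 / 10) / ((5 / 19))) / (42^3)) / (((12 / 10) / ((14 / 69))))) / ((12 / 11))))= 70351.36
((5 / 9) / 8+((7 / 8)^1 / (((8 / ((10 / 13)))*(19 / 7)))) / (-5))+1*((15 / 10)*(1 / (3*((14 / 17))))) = 0.67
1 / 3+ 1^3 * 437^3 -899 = 250357663 / 3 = 83452554.33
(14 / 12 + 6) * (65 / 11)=2795 / 66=42.35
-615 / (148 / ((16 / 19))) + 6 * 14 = 56592 / 703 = 80.50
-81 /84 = -27 /28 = -0.96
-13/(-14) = 13/14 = 0.93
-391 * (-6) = 2346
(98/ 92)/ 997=49/ 45862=0.00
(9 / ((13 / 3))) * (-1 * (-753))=20331 / 13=1563.92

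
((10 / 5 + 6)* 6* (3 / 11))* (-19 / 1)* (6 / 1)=-16416 / 11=-1492.36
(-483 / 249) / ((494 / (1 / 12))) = -161 / 492024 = -0.00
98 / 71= 1.38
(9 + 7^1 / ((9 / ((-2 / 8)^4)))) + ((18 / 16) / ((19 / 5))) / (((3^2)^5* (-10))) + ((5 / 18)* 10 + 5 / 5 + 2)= 471695789 / 31912704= 14.78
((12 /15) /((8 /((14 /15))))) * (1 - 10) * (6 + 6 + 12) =-504 /25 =-20.16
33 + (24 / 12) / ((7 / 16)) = 263 / 7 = 37.57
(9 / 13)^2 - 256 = -43183 / 169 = -255.52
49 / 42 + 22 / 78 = 113 / 78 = 1.45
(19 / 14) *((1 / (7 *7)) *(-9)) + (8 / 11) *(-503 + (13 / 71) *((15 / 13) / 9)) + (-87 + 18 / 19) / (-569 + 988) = -366.26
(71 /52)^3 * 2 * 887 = 317467057 /70304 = 4515.63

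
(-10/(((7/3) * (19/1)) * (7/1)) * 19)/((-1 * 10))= 3/49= 0.06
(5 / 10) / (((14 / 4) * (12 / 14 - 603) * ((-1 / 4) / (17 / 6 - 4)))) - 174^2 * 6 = -2297040134 / 12645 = -181656.00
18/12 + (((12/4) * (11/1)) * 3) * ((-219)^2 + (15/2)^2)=19014837/4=4753709.25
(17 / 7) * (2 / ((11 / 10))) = 340 / 77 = 4.42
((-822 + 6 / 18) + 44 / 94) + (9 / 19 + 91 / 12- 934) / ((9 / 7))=-148656511 / 96444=-1541.38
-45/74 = -0.61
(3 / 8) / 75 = 1 / 200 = 0.00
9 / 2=4.50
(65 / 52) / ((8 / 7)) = 35 / 32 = 1.09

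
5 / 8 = 0.62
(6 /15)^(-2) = 25 /4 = 6.25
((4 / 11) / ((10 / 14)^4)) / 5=9604 / 34375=0.28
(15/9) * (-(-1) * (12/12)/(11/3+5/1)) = 5/26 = 0.19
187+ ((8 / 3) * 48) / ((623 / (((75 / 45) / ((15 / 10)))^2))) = 9449381 / 50463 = 187.25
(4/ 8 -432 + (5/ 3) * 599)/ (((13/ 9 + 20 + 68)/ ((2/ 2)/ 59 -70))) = -42128187/ 94990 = -443.50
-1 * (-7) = 7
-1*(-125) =125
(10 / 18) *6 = 10 / 3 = 3.33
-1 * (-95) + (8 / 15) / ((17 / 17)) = 1433 / 15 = 95.53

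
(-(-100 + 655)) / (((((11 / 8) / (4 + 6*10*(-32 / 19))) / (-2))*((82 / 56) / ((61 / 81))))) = -9322673920 / 231363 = -40294.58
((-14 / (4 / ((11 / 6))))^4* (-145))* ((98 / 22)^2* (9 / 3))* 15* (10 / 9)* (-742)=938105346129875 / 5184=180961679423.20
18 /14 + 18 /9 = 23 /7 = 3.29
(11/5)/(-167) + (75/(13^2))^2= 4382704/23848435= 0.18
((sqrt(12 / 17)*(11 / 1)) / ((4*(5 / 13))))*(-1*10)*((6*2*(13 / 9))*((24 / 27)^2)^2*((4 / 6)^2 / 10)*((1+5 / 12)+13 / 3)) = -350265344*sqrt(51) / 15057495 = -166.12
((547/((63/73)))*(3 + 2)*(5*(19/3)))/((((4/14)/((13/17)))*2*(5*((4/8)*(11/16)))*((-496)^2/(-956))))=-11786233615/38816712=-303.64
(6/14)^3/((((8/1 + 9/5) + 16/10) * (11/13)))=0.01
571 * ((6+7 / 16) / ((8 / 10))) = 294065 / 64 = 4594.77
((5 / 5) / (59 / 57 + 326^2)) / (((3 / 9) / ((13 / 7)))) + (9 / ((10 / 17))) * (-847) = -5495246332137 / 424045370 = -12959.10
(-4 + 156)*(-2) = -304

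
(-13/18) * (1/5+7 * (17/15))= -793/135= -5.87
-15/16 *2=-15/8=-1.88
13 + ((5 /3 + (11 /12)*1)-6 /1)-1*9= 0.58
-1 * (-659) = 659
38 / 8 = 4.75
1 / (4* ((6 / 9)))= 3 / 8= 0.38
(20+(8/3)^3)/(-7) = -1052/189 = -5.57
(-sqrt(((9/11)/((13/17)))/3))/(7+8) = -sqrt(7293)/2145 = -0.04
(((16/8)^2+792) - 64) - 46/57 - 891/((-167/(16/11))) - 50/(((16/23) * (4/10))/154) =-2050995841/76152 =-26932.92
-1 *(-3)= 3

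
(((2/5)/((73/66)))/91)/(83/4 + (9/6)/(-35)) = 528/2751151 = 0.00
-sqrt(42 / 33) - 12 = -12 - sqrt(154) / 11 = -13.13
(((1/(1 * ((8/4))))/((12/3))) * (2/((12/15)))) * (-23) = -115/16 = -7.19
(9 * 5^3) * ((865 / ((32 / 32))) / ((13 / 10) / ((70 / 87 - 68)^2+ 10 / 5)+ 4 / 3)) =729686.25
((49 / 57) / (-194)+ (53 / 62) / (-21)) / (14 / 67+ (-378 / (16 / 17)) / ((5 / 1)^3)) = 1209484000 / 80494512301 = 0.02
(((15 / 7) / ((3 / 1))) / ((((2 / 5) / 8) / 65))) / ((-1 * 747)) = -6500 / 5229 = -1.24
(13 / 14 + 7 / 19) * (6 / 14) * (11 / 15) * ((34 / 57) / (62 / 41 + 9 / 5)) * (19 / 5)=176341 / 632149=0.28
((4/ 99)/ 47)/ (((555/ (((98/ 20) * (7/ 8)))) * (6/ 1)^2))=0.00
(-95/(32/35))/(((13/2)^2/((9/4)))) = -29925/5408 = -5.53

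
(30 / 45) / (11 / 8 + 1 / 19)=304 / 651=0.47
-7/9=-0.78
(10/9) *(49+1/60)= 54.46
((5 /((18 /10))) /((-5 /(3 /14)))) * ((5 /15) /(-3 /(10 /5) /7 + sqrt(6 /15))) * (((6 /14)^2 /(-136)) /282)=25 /217366352 + 5 * sqrt(10) /46578504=0.00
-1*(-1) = 1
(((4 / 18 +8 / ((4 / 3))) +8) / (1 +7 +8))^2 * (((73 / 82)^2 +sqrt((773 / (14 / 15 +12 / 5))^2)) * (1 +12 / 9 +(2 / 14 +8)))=1926.11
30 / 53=0.57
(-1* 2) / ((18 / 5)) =-5 / 9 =-0.56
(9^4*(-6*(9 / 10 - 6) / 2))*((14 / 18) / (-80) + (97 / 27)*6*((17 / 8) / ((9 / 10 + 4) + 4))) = 36715415049 / 71200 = 515665.94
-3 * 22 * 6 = -396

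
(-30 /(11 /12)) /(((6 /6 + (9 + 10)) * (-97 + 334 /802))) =1203 /71005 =0.02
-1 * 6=-6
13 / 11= 1.18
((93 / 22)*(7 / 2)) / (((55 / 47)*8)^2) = 1438059 / 8518400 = 0.17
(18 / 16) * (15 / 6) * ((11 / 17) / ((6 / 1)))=165 / 544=0.30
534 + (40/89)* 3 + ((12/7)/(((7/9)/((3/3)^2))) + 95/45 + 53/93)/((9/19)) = 5975247938/10950471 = 545.66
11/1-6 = 5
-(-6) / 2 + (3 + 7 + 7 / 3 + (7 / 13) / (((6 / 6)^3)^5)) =619 / 39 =15.87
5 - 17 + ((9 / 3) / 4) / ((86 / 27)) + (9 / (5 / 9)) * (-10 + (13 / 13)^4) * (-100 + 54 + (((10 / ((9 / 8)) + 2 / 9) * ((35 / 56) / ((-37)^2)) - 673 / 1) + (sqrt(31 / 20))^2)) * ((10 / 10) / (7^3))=1184031624639 / 4038276200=293.20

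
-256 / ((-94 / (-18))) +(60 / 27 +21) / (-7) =-154975 / 2961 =-52.34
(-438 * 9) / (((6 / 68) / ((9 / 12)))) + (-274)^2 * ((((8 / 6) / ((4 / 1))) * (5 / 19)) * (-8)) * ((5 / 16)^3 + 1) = -213528939 / 2432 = -87799.73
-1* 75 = -75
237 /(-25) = -237 /25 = -9.48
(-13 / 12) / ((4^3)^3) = -13 / 3145728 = -0.00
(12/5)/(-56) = -3/70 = -0.04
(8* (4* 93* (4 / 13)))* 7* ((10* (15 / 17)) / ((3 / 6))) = 24998400 / 221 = 113114.93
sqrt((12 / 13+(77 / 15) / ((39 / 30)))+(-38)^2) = sqrt(2203734) / 39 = 38.06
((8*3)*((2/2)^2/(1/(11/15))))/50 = 44/125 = 0.35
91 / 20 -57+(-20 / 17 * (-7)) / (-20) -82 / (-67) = -51.64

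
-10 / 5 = -2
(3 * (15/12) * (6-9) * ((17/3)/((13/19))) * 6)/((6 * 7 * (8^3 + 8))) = -969/37856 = -0.03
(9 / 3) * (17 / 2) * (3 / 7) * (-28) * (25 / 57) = -2550 / 19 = -134.21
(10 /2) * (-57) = -285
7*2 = 14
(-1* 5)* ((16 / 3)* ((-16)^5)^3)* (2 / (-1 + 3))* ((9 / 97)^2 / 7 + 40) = 242999051916696291985326080 / 197589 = 1229820748709170510429.86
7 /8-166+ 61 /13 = -16685 /104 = -160.43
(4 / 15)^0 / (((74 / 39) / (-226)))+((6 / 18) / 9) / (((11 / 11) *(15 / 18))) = -198241 / 1665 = -119.06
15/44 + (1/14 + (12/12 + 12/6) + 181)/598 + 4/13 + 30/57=1297201/874874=1.48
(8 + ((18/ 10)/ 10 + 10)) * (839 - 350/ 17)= 12646917/ 850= 14878.73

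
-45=-45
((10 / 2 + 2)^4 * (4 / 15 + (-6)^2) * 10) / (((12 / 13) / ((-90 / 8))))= -10612420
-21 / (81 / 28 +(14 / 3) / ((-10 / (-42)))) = -2940 / 3149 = -0.93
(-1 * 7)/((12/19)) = -133/12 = -11.08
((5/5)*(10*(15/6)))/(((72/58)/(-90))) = -1812.50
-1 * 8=-8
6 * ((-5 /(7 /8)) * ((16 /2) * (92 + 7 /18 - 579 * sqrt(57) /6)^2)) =-27959072320 /189 + 102706880 * sqrt(57) /21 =-111006840.56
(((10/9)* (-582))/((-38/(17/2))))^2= 67980025/3249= 20923.37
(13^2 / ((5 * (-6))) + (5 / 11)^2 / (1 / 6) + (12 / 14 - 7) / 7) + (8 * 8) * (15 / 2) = 84440009 / 177870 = 474.73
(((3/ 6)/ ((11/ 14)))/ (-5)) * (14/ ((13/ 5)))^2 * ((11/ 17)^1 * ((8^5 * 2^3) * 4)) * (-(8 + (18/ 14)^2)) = 69436702720/ 2873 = 24168709.61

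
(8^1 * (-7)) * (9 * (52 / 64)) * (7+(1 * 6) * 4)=-25389 / 2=-12694.50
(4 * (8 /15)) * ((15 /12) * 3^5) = 648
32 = 32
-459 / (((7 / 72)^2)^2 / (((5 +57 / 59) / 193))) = -4341955166208 / 27340187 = -158812.20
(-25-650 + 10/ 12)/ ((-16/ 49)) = 198205/ 96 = 2064.64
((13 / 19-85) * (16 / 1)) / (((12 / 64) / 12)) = -1640448 / 19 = -86339.37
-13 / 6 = -2.17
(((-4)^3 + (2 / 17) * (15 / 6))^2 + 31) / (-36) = -295462 / 2601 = -113.60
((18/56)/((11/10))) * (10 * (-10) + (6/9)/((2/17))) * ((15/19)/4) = -63675/11704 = -5.44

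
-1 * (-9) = 9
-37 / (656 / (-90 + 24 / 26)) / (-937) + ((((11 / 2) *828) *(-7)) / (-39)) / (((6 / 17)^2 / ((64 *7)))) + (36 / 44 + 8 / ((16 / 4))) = 387588566771641 / 131847144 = 2939681.17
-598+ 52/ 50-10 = -15174/ 25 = -606.96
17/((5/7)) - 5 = 94/5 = 18.80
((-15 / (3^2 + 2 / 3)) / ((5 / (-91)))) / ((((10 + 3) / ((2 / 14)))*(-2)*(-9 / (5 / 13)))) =5 / 754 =0.01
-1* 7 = -7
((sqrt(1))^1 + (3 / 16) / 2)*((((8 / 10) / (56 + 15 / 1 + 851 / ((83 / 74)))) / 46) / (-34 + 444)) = 581 / 10390652960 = 0.00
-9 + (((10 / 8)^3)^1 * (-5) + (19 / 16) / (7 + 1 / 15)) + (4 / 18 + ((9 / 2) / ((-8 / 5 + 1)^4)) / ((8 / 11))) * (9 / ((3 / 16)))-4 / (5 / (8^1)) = 115870843 / 50880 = 2277.34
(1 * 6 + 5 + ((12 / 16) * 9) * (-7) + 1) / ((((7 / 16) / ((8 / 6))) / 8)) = -6016 / 7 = -859.43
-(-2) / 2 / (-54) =-1 / 54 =-0.02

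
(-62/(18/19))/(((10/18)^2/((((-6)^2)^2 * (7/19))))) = -2531088/25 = -101243.52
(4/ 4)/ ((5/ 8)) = 8/ 5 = 1.60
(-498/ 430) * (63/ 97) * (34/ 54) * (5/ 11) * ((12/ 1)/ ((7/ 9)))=-152388/ 45881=-3.32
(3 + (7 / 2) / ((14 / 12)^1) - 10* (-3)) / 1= 36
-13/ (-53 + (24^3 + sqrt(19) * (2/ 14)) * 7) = -1257295/ 9353791206 + 13 * sqrt(19)/ 9353791206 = -0.00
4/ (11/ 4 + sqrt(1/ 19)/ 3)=30096/ 20675 - 192 *sqrt(19)/ 20675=1.42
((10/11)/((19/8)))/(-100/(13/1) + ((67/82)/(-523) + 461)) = 44601440/52819802343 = 0.00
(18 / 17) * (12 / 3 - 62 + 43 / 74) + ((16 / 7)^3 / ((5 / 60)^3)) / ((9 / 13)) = 6417537801 / 215747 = 29745.66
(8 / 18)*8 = 32 / 9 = 3.56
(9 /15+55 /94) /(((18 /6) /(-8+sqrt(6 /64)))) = -2228 /705+557* sqrt(6) /11280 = -3.04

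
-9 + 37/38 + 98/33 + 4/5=-26689/6270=-4.26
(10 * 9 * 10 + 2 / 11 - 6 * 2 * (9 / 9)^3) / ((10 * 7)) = 977 / 77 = 12.69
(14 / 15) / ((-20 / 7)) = -49 / 150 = -0.33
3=3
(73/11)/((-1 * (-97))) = 0.07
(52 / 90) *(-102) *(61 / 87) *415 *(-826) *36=509920219.59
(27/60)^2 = 81/400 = 0.20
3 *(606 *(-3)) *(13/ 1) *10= -709020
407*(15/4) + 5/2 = 6115/4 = 1528.75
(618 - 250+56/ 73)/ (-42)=-8.78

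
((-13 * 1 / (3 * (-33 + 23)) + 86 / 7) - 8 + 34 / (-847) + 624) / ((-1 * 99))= -15974731 / 2515590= -6.35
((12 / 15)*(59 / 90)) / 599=118 / 134775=0.00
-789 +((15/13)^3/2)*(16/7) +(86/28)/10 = -786.94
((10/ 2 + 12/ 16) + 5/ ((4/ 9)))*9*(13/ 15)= 663/ 5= 132.60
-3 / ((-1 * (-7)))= -3 / 7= -0.43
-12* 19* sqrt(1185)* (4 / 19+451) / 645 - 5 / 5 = -34292* sqrt(1185) / 215 - 1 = -5491.52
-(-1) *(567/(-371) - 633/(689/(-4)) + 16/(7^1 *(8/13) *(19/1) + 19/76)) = 6887099/2941341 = 2.34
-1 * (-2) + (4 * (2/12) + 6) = 8.67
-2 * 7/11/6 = -7/33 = -0.21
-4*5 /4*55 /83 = -275 /83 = -3.31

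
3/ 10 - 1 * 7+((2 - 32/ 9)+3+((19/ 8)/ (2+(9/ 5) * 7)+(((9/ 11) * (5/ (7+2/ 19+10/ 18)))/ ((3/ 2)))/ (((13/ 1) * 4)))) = -2503873043/ 492303240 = -5.09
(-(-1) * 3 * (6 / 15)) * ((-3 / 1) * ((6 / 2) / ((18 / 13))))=-39 / 5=-7.80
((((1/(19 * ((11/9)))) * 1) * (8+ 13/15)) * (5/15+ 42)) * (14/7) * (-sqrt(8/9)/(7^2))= -508 * sqrt(2)/1155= -0.62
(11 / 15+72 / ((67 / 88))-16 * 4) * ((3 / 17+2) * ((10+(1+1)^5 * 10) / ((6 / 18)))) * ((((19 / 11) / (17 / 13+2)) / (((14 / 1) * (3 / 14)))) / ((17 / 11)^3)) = 765286462226 / 240624001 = 3180.42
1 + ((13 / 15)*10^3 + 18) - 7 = 2636 / 3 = 878.67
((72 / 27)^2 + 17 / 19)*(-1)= -1369 / 171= -8.01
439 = 439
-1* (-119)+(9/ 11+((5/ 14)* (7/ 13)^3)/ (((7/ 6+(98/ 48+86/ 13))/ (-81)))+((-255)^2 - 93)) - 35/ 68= 5040826049131/ 77490556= 65050.84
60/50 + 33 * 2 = 336/5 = 67.20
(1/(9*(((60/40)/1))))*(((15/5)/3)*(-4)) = -8/27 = -0.30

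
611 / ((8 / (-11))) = -6721 / 8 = -840.12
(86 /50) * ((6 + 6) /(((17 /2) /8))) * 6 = 49536 /425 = 116.56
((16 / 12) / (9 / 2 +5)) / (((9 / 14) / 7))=784 / 513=1.53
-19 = -19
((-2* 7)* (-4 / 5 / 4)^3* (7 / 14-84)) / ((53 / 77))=-90013 / 6625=-13.59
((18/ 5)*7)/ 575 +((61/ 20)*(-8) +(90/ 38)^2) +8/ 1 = -10.75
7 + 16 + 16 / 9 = 223 / 9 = 24.78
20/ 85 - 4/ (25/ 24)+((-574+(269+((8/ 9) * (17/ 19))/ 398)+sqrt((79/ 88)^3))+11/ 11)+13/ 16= -305.94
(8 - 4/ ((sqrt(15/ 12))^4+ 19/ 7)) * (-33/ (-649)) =10152/ 28261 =0.36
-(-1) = 1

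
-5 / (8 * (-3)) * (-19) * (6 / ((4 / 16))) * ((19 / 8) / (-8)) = 1805 / 64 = 28.20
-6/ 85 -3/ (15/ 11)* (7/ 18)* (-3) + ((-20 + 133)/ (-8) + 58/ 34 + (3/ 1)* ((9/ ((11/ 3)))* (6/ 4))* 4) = 768767/ 22440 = 34.26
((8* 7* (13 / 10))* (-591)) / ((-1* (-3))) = -71708 / 5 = -14341.60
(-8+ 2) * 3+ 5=-13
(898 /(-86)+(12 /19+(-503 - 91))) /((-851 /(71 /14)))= 35025223 /9733738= 3.60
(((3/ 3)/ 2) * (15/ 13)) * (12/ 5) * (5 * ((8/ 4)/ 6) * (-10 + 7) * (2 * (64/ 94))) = -5760/ 611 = -9.43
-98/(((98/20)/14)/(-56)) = 15680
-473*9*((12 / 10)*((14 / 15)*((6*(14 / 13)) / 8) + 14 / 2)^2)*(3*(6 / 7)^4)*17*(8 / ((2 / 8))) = -280056108220416 / 1035125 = -270552936.33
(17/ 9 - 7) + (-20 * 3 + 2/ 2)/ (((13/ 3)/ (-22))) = 34448/ 117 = 294.43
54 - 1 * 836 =-782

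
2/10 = 1/5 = 0.20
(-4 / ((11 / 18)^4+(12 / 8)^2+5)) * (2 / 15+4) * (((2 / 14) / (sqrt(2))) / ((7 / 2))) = -8678016 * sqrt(2) / 190050665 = -0.06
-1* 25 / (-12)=2.08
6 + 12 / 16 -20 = -53 / 4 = -13.25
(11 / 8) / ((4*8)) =11 / 256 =0.04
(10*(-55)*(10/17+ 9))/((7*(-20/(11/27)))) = 98615/6426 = 15.35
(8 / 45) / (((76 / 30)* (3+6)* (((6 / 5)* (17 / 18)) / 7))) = 140 / 2907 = 0.05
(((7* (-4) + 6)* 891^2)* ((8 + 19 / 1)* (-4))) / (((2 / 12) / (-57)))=-645101349552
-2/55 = -0.04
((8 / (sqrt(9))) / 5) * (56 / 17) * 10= 896 / 51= 17.57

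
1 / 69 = 0.01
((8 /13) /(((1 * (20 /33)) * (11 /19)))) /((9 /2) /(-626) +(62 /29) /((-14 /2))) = -28973784 /5164315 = -5.61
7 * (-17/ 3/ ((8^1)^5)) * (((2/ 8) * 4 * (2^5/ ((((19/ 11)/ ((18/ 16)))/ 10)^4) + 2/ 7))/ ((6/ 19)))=-7144468271687/ 32364822528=-220.75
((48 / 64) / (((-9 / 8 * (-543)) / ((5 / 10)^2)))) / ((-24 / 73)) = -73 / 78192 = -0.00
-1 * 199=-199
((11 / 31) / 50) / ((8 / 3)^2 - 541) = -99 / 7447750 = -0.00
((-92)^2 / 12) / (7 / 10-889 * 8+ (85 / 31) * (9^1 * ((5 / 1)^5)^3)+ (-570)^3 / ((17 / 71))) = 11151320 / 11894204699249097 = 0.00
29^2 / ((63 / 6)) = 1682 / 21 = 80.10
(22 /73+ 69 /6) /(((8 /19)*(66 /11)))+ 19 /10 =230261 /35040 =6.57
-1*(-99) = 99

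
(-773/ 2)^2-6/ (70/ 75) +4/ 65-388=148987.88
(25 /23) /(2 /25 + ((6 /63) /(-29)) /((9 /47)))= 3425625 /198076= 17.29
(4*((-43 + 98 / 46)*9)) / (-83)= 17.73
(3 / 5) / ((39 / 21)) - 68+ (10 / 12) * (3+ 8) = -22819 / 390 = -58.51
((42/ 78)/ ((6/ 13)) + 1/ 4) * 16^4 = 278528/ 3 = 92842.67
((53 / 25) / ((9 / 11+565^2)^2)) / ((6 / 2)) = 6413 / 924788991169200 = 0.00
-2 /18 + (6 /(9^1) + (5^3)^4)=2197265630 /9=244140625.56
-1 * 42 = -42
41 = 41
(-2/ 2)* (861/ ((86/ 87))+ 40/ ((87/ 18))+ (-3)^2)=-2215389/ 2494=-888.29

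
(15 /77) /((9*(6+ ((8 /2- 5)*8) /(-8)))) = 5 /1617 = 0.00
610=610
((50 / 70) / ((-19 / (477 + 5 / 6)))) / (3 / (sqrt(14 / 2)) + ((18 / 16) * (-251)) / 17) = 132570080 * sqrt(7) / 4728828699 + 244669780 / 225182319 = 1.16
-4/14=-2/7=-0.29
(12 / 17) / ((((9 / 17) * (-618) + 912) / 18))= 0.02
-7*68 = -476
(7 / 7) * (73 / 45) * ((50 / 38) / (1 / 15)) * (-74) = -135050 / 57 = -2369.30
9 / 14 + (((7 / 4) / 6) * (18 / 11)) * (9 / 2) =2.79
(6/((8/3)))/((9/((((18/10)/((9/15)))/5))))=3/20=0.15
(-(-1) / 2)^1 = 1 / 2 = 0.50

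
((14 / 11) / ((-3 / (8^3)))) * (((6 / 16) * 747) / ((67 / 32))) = -21417984 / 737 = -29061.04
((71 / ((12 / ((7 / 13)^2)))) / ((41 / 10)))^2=302586025 / 1728397476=0.18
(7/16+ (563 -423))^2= 5049009/256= 19722.69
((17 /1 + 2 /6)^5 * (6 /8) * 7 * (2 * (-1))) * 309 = -137063553536 /27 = -5076427908.74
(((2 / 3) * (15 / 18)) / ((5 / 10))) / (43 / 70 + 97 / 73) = 51100 / 89361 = 0.57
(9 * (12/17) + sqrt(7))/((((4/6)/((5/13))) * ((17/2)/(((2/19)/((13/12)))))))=360 * sqrt(7)/54587 + 38880/927979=0.06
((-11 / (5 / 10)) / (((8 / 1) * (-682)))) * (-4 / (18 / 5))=-5 / 1116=-0.00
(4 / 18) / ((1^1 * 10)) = 1 / 45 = 0.02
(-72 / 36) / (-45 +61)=-1 / 8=-0.12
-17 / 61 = -0.28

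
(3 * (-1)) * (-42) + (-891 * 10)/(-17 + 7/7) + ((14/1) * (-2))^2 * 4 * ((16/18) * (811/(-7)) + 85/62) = -709722415/2232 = -317975.99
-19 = -19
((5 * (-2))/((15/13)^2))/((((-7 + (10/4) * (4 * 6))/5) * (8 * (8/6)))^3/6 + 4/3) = -38025/1219607134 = -0.00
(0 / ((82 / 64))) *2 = 0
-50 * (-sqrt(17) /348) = 25 * sqrt(17) /174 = 0.59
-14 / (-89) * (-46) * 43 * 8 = -221536 / 89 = -2489.17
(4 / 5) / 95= 0.01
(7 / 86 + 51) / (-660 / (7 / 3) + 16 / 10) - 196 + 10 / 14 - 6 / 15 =-252331967 / 1288280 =-195.87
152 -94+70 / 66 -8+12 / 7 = 12191 / 231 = 52.77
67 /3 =22.33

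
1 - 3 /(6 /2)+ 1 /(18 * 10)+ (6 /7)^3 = 0.64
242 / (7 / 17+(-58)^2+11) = 2057 / 28691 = 0.07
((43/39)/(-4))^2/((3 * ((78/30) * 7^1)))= 9245/6643728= 0.00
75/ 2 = 37.50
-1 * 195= -195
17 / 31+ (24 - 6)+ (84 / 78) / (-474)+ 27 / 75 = 45143549 / 2387775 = 18.91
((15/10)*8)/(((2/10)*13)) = 60/13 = 4.62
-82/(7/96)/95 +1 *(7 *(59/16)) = 148693/10640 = 13.97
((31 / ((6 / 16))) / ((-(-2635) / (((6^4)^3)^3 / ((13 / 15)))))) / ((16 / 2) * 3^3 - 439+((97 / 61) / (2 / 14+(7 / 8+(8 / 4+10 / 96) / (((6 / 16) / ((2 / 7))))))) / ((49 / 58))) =-46544213222481287311380582305366016 / 27709393049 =-1679726912104305879896741.00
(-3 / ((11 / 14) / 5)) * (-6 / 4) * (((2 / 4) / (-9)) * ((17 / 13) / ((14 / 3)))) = -255 / 572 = -0.45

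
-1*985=-985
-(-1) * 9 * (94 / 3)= 282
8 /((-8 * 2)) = -0.50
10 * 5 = 50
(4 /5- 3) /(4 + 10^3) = -11 /5020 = -0.00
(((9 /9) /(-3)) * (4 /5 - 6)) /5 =26 /75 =0.35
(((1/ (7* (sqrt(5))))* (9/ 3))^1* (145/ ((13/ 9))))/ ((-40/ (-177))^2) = 24530607* sqrt(5)/ 145600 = 376.73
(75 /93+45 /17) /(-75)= -364 /7905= -0.05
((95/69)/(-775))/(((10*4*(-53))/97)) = 1843/22673400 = 0.00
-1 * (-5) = 5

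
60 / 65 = 12 / 13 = 0.92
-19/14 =-1.36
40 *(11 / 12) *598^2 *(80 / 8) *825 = 108175210000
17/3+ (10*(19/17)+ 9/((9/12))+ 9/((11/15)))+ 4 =25310/561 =45.12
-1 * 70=-70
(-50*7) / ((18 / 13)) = -252.78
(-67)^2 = 4489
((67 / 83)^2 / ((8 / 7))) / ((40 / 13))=408499 / 2204480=0.19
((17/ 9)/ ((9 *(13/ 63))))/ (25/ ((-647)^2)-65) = -7116353/ 454788360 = -0.02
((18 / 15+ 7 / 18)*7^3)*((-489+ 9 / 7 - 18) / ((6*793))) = -57.93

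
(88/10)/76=11/95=0.12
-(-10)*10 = 100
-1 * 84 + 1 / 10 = -839 / 10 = -83.90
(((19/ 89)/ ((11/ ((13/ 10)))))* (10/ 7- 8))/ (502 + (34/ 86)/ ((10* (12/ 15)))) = -150328/ 455210525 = -0.00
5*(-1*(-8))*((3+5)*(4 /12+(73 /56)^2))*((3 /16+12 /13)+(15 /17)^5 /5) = 881562864095 /1113167888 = 791.94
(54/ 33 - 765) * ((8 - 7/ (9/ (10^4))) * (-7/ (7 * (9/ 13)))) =-282718904/ 33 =-8567239.52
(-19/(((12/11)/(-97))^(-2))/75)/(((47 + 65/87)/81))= -3213432/59116041325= -0.00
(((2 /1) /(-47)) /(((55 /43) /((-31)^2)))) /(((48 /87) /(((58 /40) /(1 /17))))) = -590794931 /413600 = -1428.42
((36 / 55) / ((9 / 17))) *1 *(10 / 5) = 136 / 55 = 2.47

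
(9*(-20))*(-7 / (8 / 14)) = 2205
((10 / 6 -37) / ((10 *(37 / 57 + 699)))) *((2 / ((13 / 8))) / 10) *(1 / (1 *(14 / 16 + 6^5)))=-8056 / 100796076875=-0.00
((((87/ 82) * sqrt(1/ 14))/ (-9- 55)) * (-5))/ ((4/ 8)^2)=435 * sqrt(14)/ 18368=0.09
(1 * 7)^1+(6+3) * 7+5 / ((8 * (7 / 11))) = 3975 / 56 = 70.98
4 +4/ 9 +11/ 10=5.54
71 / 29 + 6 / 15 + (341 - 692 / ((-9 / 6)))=350254 / 435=805.18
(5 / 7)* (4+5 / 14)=305 / 98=3.11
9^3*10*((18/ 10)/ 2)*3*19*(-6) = -2243862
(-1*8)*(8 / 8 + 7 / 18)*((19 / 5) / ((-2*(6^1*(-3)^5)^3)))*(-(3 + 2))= 475 / 13947137604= 0.00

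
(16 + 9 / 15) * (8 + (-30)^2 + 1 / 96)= 7235027 / 480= 15072.97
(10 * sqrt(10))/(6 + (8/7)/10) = 175 * sqrt(10)/107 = 5.17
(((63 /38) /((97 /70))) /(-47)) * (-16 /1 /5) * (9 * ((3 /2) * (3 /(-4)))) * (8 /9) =-0.73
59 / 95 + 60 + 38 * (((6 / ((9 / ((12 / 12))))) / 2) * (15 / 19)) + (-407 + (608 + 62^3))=22666964 / 95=238599.62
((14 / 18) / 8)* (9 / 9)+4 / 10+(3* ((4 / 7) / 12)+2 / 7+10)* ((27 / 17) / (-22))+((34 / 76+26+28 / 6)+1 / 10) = 55437565 / 1790712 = 30.96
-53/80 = -0.66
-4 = -4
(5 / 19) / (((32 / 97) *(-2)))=-485 / 1216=-0.40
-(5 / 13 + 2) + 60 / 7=563 / 91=6.19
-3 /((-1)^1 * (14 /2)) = 3 /7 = 0.43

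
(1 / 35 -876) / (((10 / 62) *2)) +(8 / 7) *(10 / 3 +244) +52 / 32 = -10211123 / 4200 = -2431.22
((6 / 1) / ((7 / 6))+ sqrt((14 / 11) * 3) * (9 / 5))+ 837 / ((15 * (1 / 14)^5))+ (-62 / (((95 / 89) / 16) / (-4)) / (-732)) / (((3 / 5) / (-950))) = 9 * sqrt(462) / 55+ 576807882148 / 19215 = 30018628.66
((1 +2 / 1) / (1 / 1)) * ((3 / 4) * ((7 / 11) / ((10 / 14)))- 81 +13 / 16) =-238.56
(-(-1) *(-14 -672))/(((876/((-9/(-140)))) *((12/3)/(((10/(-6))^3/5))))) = 245/21024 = 0.01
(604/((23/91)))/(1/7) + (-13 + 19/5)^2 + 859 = 10161293/575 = 17671.81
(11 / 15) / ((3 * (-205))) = -11 / 9225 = -0.00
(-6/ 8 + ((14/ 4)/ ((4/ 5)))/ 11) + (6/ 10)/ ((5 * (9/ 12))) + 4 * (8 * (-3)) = -211623/ 2200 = -96.19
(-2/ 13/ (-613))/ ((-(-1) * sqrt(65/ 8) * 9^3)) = 4 * sqrt(130)/ 377611065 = 0.00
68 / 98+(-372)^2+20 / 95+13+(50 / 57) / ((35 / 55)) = 386549197 / 2793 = 138399.28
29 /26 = 1.12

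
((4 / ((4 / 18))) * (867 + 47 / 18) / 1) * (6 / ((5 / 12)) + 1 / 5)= 1142669 / 5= 228533.80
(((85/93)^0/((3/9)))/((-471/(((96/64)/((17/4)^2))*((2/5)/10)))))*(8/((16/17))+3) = -276/1134325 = -0.00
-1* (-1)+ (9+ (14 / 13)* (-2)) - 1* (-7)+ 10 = 323 / 13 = 24.85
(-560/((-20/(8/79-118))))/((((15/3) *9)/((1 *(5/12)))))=-65198/2133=-30.57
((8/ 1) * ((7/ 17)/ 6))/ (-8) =-7/ 102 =-0.07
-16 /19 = -0.84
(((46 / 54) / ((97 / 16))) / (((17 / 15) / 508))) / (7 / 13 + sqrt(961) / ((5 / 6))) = 60756800 / 36404973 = 1.67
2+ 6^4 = 1298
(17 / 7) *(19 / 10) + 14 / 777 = 35993 / 7770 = 4.63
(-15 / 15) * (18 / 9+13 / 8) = -29 / 8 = -3.62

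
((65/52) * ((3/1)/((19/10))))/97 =75/3686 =0.02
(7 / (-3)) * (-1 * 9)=21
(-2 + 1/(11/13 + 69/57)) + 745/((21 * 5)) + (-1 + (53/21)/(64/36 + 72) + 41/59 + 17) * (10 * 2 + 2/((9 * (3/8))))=164596197905/470170764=350.08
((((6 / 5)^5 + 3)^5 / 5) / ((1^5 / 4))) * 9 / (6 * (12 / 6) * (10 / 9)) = 40069230188233557890277 / 14901161193847656250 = 2689.00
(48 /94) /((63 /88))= 704 /987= 0.71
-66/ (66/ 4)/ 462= -2/ 231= -0.01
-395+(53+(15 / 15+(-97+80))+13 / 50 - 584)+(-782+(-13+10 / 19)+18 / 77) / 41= -2882518171 / 2999150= -961.11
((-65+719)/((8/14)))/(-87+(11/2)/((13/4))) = -13.42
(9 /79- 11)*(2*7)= -12040 /79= -152.41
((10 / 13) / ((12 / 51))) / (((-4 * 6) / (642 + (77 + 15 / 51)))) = -5095 / 52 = -97.98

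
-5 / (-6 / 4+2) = -10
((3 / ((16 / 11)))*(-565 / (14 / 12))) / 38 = -55935 / 2128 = -26.29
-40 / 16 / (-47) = 5 / 94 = 0.05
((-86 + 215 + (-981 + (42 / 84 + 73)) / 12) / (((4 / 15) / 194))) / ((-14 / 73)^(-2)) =30442965 / 21316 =1428.17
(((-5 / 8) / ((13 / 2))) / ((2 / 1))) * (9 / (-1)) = 45 / 104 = 0.43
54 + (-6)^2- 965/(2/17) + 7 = -16211/2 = -8105.50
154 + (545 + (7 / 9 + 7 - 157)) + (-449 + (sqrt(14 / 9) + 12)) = sqrt(14) / 3 + 1015 / 9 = 114.02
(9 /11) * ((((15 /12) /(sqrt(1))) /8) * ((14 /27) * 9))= 105 /176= 0.60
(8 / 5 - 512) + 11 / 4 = -10153 / 20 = -507.65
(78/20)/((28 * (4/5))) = 39/224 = 0.17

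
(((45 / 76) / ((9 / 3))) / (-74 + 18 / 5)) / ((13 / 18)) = -675 / 173888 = -0.00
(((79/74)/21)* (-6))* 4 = -316/259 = -1.22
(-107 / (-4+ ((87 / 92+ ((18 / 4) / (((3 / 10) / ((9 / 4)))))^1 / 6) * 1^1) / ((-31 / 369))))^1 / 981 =19688 / 14839587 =0.00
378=378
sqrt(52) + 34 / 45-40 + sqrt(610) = -1766 / 45 + 2 * sqrt(13) + sqrt(610) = -7.34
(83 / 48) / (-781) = -83 / 37488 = -0.00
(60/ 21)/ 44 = 5/ 77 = 0.06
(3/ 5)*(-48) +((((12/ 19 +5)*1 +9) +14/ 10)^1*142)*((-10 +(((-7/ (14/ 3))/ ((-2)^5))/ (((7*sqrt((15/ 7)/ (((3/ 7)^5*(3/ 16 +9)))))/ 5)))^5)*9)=-204912.38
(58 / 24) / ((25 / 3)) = 29 / 100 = 0.29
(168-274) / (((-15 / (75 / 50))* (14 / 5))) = 53 / 14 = 3.79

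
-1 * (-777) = 777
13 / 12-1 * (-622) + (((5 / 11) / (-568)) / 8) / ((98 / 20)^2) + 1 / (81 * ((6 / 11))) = 4542880966741 / 7290703728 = 623.11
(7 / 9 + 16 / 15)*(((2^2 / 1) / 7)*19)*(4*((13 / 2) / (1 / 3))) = 164008 / 105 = 1561.98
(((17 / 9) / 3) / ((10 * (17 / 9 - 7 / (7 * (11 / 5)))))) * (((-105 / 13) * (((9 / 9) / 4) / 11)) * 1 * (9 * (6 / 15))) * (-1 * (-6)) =-3213 / 18460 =-0.17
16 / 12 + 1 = 7 / 3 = 2.33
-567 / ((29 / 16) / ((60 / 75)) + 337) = -36288 / 21713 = -1.67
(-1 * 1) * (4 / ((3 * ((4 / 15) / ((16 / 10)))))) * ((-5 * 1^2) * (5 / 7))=200 / 7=28.57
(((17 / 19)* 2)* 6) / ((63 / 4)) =272 / 399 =0.68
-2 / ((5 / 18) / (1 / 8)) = -9 / 10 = -0.90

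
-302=-302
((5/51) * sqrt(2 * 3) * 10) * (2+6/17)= 2000 * sqrt(6)/867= 5.65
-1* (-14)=14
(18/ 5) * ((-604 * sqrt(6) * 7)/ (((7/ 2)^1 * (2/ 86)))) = -934992 * sqrt(6)/ 5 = -458050.66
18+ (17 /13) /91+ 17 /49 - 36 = -146066 /8281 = -17.64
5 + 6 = 11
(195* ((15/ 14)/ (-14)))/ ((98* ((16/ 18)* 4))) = -26325/ 614656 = -0.04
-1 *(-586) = 586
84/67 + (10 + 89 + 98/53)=362567/3551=102.10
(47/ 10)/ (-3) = -47/ 30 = -1.57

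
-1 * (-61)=61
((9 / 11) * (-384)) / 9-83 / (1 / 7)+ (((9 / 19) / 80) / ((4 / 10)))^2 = -2504472709 / 4066304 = -615.91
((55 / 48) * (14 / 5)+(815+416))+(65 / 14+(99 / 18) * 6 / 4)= 209513 / 168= 1247.10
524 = 524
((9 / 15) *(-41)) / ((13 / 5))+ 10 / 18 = -1042 / 117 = -8.91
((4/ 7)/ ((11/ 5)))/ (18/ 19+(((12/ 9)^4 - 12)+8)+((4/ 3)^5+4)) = 46170/ 1479247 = 0.03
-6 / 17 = -0.35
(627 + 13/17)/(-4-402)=-184/119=-1.55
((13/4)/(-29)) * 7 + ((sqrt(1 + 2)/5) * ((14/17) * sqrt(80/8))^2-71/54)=-6575/3132 + 392 * sqrt(3)/289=0.25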